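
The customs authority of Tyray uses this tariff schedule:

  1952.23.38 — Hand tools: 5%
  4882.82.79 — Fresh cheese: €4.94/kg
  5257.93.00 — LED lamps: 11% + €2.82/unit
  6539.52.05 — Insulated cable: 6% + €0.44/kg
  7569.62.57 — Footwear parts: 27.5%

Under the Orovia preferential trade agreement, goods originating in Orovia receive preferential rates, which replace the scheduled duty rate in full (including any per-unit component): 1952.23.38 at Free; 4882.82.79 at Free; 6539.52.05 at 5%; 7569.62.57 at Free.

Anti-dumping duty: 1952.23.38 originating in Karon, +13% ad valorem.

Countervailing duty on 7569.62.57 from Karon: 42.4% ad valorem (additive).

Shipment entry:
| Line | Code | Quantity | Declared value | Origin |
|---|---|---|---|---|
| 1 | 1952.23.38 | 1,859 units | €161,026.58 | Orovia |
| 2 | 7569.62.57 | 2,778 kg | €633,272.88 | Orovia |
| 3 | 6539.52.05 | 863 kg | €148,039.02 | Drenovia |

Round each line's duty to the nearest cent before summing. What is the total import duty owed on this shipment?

€9,262.06

Line 1 (1952.23.38, Orovia, 1,859 units, €161,026.58):
Base rate for 1952.23.38 is 5%.
Origin Orovia qualifies under the Tyray–Orovia agreement and 1952.23.38 is covered: preferential rate Free applies instead.
The additional-duty order on 1952.23.38 targets Karon, not Orovia; it does not apply.
Duty = €161,026.58 × 0% = €0.00.
Line 2 (7569.62.57, Orovia, 2,778 kg, €633,272.88):
Base rate for 7569.62.57 is 27.5%.
Origin Orovia qualifies under the Tyray–Orovia agreement and 7569.62.57 is covered: preferential rate Free applies instead.
The additional-duty order on 7569.62.57 targets Karon, not Orovia; it does not apply.
Duty = €633,272.88 × 0% = €0.00.
Line 3 (6539.52.05, Drenovia, 863 kg, €148,039.02):
Base rate for 6539.52.05 is 6% + €0.44/kg.
6539.52.05 has an FTA preferential rate, but origin Drenovia is not Orovia; base rate stands.
Duty = €148,039.02 × 6% + 863 × €0.44 = €9,262.06.
Total = €0.00 + €0.00 + €9,262.06 = €9,262.06.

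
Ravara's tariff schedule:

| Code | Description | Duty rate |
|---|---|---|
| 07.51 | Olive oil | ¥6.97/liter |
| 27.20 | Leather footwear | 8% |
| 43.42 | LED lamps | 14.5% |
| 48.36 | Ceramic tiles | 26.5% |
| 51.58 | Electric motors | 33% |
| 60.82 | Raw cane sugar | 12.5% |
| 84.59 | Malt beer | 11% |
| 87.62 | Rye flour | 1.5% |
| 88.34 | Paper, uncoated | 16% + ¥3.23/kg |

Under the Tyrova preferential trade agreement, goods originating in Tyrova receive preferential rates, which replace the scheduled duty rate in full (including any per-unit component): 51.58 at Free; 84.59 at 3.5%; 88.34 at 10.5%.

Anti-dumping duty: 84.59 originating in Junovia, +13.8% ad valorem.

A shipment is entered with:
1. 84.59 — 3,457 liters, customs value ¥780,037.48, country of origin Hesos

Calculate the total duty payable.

Line 1 (84.59, Hesos, 3,457 liters, ¥780,037.48):
Base rate for 84.59 is 11%.
84.59 has an FTA preferential rate, but origin Hesos is not Tyrova; base rate stands.
The additional-duty order on 84.59 targets Junovia, not Hesos; it does not apply.
Duty = ¥780,037.48 × 11% = ¥85,804.12.

¥85,804.12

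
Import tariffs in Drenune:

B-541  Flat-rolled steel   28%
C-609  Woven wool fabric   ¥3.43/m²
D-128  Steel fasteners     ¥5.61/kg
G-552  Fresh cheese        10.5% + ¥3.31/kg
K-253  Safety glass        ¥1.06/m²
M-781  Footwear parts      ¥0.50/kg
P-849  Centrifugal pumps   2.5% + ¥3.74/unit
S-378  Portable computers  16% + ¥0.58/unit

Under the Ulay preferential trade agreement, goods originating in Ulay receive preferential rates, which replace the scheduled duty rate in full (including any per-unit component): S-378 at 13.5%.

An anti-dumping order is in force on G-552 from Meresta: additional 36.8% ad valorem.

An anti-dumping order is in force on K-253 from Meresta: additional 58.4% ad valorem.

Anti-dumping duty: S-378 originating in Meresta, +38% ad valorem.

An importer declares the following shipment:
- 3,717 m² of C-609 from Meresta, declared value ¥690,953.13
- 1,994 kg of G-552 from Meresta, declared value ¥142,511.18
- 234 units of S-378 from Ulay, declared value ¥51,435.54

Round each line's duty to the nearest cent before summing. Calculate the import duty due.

Line 1 (C-609, Meresta, 3,717 m², ¥690,953.13):
Base rate for C-609 is ¥3.43/m².
Duty = 3,717 × ¥3.43 = ¥12,749.31.
Line 2 (G-552, Meresta, 1,994 kg, ¥142,511.18):
Base rate for G-552 is 10.5% + ¥3.31/kg.
Additional duty on G-552 from Meresta: +36.8%. Applied ad valorem rate: 10.5% + 36.8% = 47.3%.
Duty = ¥142,511.18 × 47.3% + 1,994 × ¥3.31 = ¥74,007.93.
Line 3 (S-378, Ulay, 234 units, ¥51,435.54):
Base rate for S-378 is 16% + ¥0.58/unit.
Origin Ulay qualifies under the Drenune–Ulay agreement and S-378 is covered: preferential rate 13.5% applies instead.
The additional-duty order on S-378 targets Meresta, not Ulay; it does not apply.
Duty = ¥51,435.54 × 13.5% = ¥6,943.80.
Total = ¥12,749.31 + ¥74,007.93 + ¥6,943.80 = ¥93,701.04.

¥93,701.04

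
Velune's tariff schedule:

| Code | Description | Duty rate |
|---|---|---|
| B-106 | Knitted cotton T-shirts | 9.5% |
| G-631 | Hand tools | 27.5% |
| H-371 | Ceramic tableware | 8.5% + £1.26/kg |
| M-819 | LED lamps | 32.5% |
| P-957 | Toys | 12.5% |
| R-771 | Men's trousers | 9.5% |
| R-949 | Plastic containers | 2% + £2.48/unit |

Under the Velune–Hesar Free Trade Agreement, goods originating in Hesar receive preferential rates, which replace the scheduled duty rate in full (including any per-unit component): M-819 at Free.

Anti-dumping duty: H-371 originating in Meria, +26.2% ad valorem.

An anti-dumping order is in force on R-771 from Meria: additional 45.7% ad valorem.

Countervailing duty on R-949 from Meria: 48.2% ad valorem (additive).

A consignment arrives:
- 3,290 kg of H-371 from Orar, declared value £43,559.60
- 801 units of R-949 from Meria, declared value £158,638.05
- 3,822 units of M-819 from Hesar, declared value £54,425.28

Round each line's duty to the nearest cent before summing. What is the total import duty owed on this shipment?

£89,470.75

Line 1 (H-371, Orar, 3,290 kg, £43,559.60):
Base rate for H-371 is 8.5% + £1.26/kg.
The additional-duty order on H-371 targets Meria, not Orar; it does not apply.
Duty = £43,559.60 × 8.5% + 3,290 × £1.26 = £7,847.97.
Line 2 (R-949, Meria, 801 units, £158,638.05):
Base rate for R-949 is 2% + £2.48/unit.
Additional duty on R-949 from Meria: +48.2%. Applied ad valorem rate: 2% + 48.2% = 50.2%.
Duty = £158,638.05 × 50.2% + 801 × £2.48 = £81,622.78.
Line 3 (M-819, Hesar, 3,822 units, £54,425.28):
Base rate for M-819 is 32.5%.
Origin Hesar qualifies under the Velune–Hesar agreement and M-819 is covered: preferential rate Free applies instead.
Duty = £54,425.28 × 0% = £0.00.
Total = £7,847.97 + £81,622.78 + £0.00 = £89,470.75.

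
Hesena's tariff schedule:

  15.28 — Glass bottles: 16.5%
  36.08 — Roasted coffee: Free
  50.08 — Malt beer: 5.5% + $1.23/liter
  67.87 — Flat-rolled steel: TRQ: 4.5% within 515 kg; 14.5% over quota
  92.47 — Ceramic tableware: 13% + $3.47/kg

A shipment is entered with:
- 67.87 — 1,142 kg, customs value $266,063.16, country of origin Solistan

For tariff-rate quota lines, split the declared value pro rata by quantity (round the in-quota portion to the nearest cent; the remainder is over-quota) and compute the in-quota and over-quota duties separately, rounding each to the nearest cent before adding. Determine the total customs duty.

Line 1 (67.87, Solistan, 1,142 kg, $266,063.16):
Code 67.87 is under a tariff-rate quota (threshold 515 kg). In-quota: 515 kg at 4.5%; over-quota: 627 kg at 14.5%.
Pro-rata value split: in-quota = $266,063.16 × 515/1,142 = $119,984.70; over-quota = $266,063.16 − $119,984.70 = $146,078.46.
In-quota duty = $119,984.70 × 4.5% = $5,399.31. Over-quota duty = $146,078.46 × 14.5% = $21,181.38.
Line duty = $5,399.31 + $21,181.38 = $26,580.69.

$26,580.69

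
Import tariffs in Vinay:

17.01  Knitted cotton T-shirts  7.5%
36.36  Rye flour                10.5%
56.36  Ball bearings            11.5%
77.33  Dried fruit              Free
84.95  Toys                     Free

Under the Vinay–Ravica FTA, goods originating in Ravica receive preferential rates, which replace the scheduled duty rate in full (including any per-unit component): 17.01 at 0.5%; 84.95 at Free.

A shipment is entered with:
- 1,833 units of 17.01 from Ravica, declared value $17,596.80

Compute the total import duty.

Line 1 (17.01, Ravica, 1,833 units, $17,596.80):
Base rate for 17.01 is 7.5%.
Origin Ravica qualifies under the Vinay–Ravica agreement and 17.01 is covered: preferential rate 0.5% applies instead.
Duty = $17,596.80 × 0.5% = $87.98.

$87.98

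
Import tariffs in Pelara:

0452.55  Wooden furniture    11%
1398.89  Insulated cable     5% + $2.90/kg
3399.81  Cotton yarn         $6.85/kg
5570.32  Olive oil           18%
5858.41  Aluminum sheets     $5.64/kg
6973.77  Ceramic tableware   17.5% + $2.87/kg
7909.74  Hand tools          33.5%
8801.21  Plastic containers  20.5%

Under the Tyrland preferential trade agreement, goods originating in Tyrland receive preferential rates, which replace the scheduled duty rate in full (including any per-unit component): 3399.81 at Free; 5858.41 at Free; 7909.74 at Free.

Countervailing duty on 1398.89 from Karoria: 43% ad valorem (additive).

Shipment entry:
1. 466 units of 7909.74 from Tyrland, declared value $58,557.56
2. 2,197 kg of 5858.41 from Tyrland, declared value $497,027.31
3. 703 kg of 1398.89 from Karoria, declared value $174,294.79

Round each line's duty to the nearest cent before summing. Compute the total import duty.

Line 1 (7909.74, Tyrland, 466 units, $58,557.56):
Base rate for 7909.74 is 33.5%.
Origin Tyrland qualifies under the Pelara–Tyrland agreement and 7909.74 is covered: preferential rate Free applies instead.
Duty = $58,557.56 × 0% = $0.00.
Line 2 (5858.41, Tyrland, 2,197 kg, $497,027.31):
Base rate for 5858.41 is $5.64/kg.
Origin Tyrland qualifies under the Pelara–Tyrland agreement and 5858.41 is covered: preferential rate Free applies instead.
Duty = $497,027.31 × 0% = $0.00.
Line 3 (1398.89, Karoria, 703 kg, $174,294.79):
Base rate for 1398.89 is 5% + $2.90/kg.
Additional duty on 1398.89 from Karoria: +43%. Applied ad valorem rate: 5% + 43% = 48%.
Duty = $174,294.79 × 48% + 703 × $2.90 = $85,700.20.
Total = $0.00 + $0.00 + $85,700.20 = $85,700.20.

$85,700.20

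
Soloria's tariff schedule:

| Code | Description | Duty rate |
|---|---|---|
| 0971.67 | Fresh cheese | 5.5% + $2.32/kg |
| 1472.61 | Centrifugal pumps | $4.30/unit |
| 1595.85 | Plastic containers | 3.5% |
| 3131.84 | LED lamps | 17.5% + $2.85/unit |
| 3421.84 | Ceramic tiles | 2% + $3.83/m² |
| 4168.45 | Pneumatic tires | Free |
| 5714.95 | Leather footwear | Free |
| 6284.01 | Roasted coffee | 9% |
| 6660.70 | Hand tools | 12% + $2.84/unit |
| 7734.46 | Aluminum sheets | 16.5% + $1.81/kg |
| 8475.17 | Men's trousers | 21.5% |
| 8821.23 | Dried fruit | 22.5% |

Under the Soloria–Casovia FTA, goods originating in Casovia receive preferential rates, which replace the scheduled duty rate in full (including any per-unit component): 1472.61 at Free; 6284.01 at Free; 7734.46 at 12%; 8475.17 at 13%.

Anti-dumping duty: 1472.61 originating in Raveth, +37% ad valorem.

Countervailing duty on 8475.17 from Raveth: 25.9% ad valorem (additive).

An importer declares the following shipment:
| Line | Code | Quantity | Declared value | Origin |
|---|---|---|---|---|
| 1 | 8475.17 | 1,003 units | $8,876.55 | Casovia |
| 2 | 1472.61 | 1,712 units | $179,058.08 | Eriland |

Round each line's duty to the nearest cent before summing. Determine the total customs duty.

$8,515.55

Line 1 (8475.17, Casovia, 1,003 units, $8,876.55):
Base rate for 8475.17 is 21.5%.
Origin Casovia qualifies under the Soloria–Casovia agreement and 8475.17 is covered: preferential rate 13% applies instead.
The additional-duty order on 8475.17 targets Raveth, not Casovia; it does not apply.
Duty = $8,876.55 × 13% = $1,153.95.
Line 2 (1472.61, Eriland, 1,712 units, $179,058.08):
Base rate for 1472.61 is $4.30/unit.
1472.61 has an FTA preferential rate, but origin Eriland is not Casovia; base rate stands.
The additional-duty order on 1472.61 targets Raveth, not Eriland; it does not apply.
Duty = 1,712 × $4.30 = $7,361.60.
Total = $1,153.95 + $7,361.60 = $8,515.55.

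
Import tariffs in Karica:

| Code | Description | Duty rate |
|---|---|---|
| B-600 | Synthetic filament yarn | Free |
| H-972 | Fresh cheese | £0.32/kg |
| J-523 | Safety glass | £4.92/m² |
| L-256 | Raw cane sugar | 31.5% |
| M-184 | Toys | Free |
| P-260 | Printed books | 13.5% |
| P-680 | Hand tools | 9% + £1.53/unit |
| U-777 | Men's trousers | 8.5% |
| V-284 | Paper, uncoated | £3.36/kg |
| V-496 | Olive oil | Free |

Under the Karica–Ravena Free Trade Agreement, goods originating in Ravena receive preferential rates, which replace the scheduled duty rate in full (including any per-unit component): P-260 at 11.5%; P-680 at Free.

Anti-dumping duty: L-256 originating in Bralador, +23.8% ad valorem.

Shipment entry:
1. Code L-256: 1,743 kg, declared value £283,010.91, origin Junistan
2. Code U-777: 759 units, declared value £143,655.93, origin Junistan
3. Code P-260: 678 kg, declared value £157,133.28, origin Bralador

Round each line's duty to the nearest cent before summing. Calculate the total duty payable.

£122,572.18

Line 1 (L-256, Junistan, 1,743 kg, £283,010.91):
Base rate for L-256 is 31.5%.
The additional-duty order on L-256 targets Bralador, not Junistan; it does not apply.
Duty = £283,010.91 × 31.5% = £89,148.44.
Line 2 (U-777, Junistan, 759 units, £143,655.93):
Base rate for U-777 is 8.5%.
Duty = £143,655.93 × 8.5% = £12,210.75.
Line 3 (P-260, Bralador, 678 kg, £157,133.28):
Base rate for P-260 is 13.5%.
P-260 has an FTA preferential rate, but origin Bralador is not Ravena; base rate stands.
Duty = £157,133.28 × 13.5% = £21,212.99.
Total = £89,148.44 + £12,210.75 + £21,212.99 = £122,572.18.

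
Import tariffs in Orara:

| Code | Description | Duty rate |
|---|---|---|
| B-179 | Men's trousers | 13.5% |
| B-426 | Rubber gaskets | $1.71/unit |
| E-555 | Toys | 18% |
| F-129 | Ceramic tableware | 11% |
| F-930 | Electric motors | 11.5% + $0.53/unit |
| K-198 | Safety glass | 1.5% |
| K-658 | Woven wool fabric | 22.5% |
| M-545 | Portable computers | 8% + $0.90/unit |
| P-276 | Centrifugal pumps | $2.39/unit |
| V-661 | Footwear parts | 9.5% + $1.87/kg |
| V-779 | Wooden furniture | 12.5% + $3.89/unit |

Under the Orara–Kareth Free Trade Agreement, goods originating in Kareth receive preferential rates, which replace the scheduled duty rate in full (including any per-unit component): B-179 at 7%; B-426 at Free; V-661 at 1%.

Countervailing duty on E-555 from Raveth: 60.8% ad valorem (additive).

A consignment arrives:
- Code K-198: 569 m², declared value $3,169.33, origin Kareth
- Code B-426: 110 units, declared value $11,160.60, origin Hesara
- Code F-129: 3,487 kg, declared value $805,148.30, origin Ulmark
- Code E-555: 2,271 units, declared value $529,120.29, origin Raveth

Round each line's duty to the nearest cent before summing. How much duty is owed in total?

$505,748.74

Line 1 (K-198, Kareth, 569 m², $3,169.33):
Base rate for K-198 is 1.5%.
Origin Kareth is the FTA partner but K-198 is not on the preference list; base rate stands.
Duty = $3,169.33 × 1.5% = $47.54.
Line 2 (B-426, Hesara, 110 units, $11,160.60):
Base rate for B-426 is $1.71/unit.
B-426 has an FTA preferential rate, but origin Hesara is not Kareth; base rate stands.
Duty = 110 × $1.71 = $188.10.
Line 3 (F-129, Ulmark, 3,487 kg, $805,148.30):
Base rate for F-129 is 11%.
Duty = $805,148.30 × 11% = $88,566.31.
Line 4 (E-555, Raveth, 2,271 units, $529,120.29):
Base rate for E-555 is 18%.
Additional duty on E-555 from Raveth: +60.8%. Applied ad valorem rate: 18% + 60.8% = 78.8%.
Duty = $529,120.29 × 78.8% = $416,946.79.
Total = $47.54 + $188.10 + $88,566.31 + $416,946.79 = $505,748.74.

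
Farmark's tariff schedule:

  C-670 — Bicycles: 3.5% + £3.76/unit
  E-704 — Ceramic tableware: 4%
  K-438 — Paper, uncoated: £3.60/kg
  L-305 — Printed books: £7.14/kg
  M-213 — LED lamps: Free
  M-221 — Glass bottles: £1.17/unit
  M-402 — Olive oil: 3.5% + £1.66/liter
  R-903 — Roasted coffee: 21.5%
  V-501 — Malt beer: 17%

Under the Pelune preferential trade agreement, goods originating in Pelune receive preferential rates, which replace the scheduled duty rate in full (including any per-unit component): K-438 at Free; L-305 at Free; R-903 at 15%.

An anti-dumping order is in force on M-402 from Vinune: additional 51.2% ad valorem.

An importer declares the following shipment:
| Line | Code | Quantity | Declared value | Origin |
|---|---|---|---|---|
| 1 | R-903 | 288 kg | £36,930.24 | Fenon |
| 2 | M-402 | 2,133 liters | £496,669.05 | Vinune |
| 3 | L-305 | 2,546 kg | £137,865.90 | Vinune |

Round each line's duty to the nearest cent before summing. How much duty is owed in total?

£301,337.19

Line 1 (R-903, Fenon, 288 kg, £36,930.24):
Base rate for R-903 is 21.5%.
R-903 has an FTA preferential rate, but origin Fenon is not Pelune; base rate stands.
Duty = £36,930.24 × 21.5% = £7,940.00.
Line 2 (M-402, Vinune, 2,133 liters, £496,669.05):
Base rate for M-402 is 3.5% + £1.66/liter.
Additional duty on M-402 from Vinune: +51.2%. Applied ad valorem rate: 3.5% + 51.2% = 54.7%.
Duty = £496,669.05 × 54.7% + 2,133 × £1.66 = £275,218.75.
Line 3 (L-305, Vinune, 2,546 kg, £137,865.90):
Base rate for L-305 is £7.14/kg.
L-305 has an FTA preferential rate, but origin Vinune is not Pelune; base rate stands.
Duty = 2,546 × £7.14 = £18,178.44.
Total = £7,940.00 + £275,218.75 + £18,178.44 = £301,337.19.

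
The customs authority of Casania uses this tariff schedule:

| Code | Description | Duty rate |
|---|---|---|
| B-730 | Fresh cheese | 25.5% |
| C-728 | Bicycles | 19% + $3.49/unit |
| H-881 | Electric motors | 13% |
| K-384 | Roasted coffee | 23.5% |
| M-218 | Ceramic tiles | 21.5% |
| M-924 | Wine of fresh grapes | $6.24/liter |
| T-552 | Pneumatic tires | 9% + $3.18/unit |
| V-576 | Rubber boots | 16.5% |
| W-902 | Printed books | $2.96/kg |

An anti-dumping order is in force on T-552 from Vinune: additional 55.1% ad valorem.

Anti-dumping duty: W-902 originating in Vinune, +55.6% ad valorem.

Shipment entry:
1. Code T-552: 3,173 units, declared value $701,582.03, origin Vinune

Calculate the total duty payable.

$459,804.22

Line 1 (T-552, Vinune, 3,173 units, $701,582.03):
Base rate for T-552 is 9% + $3.18/unit.
Additional duty on T-552 from Vinune: +55.1%. Applied ad valorem rate: 9% + 55.1% = 64.1%.
Duty = $701,582.03 × 64.1% + 3,173 × $3.18 = $459,804.22.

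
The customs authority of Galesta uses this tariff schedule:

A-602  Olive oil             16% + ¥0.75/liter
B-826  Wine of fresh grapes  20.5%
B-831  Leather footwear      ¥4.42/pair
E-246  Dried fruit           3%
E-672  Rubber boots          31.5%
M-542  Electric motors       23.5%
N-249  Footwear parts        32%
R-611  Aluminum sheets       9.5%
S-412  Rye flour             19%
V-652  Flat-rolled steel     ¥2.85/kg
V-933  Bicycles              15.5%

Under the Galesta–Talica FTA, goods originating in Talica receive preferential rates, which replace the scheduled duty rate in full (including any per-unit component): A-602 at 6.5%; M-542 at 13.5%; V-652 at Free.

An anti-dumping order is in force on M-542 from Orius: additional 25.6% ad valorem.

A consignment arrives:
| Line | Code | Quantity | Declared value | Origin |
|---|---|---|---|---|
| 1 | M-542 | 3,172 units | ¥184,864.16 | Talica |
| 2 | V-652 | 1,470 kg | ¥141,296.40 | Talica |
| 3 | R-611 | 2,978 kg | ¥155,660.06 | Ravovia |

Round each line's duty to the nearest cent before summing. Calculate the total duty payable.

Line 1 (M-542, Talica, 3,172 units, ¥184,864.16):
Base rate for M-542 is 23.5%.
Origin Talica qualifies under the Galesta–Talica agreement and M-542 is covered: preferential rate 13.5% applies instead.
The additional-duty order on M-542 targets Orius, not Talica; it does not apply.
Duty = ¥184,864.16 × 13.5% = ¥24,956.66.
Line 2 (V-652, Talica, 1,470 kg, ¥141,296.40):
Base rate for V-652 is ¥2.85/kg.
Origin Talica qualifies under the Galesta–Talica agreement and V-652 is covered: preferential rate Free applies instead.
Duty = ¥141,296.40 × 0% = ¥0.00.
Line 3 (R-611, Ravovia, 2,978 kg, ¥155,660.06):
Base rate for R-611 is 9.5%.
Duty = ¥155,660.06 × 9.5% = ¥14,787.71.
Total = ¥24,956.66 + ¥0.00 + ¥14,787.71 = ¥39,744.37.

¥39,744.37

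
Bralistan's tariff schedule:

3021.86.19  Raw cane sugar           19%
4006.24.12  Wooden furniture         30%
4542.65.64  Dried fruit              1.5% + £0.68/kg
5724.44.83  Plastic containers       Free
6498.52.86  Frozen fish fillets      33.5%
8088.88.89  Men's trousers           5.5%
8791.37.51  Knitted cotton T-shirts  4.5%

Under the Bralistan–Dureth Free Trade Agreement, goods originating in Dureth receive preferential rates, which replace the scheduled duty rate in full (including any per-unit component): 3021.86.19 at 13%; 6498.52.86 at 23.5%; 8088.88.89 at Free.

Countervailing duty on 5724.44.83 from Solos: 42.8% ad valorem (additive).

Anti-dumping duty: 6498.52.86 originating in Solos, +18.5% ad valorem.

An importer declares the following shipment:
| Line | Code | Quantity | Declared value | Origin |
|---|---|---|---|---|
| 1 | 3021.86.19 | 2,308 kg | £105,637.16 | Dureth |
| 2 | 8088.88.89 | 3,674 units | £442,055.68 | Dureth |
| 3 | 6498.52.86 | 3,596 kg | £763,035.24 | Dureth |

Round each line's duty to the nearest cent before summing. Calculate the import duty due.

Line 1 (3021.86.19, Dureth, 2,308 kg, £105,637.16):
Base rate for 3021.86.19 is 19%.
Origin Dureth qualifies under the Bralistan–Dureth agreement and 3021.86.19 is covered: preferential rate 13% applies instead.
Duty = £105,637.16 × 13% = £13,732.83.
Line 2 (8088.88.89, Dureth, 3,674 units, £442,055.68):
Base rate for 8088.88.89 is 5.5%.
Origin Dureth qualifies under the Bralistan–Dureth agreement and 8088.88.89 is covered: preferential rate Free applies instead.
Duty = £442,055.68 × 0% = £0.00.
Line 3 (6498.52.86, Dureth, 3,596 kg, £763,035.24):
Base rate for 6498.52.86 is 33.5%.
Origin Dureth qualifies under the Bralistan–Dureth agreement and 6498.52.86 is covered: preferential rate 23.5% applies instead.
The additional-duty order on 6498.52.86 targets Solos, not Dureth; it does not apply.
Duty = £763,035.24 × 23.5% = £179,313.28.
Total = £13,732.83 + £0.00 + £179,313.28 = £193,046.11.

£193,046.11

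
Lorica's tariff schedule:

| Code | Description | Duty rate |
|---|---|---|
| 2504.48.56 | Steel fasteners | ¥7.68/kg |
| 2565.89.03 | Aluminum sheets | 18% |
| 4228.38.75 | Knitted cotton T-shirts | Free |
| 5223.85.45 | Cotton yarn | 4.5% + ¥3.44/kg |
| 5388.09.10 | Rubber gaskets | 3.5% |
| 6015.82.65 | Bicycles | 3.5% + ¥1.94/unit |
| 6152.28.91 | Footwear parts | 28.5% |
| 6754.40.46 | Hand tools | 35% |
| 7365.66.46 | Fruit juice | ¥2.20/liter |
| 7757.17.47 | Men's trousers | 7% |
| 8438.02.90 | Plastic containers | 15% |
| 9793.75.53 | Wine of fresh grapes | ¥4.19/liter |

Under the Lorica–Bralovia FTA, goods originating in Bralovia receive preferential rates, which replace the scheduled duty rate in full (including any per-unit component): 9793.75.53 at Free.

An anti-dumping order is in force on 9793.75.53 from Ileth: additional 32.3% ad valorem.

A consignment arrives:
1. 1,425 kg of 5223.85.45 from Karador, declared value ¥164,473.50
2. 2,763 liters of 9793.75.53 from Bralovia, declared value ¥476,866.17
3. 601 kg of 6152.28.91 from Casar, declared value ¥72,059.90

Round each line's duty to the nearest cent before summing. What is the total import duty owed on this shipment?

Line 1 (5223.85.45, Karador, 1,425 kg, ¥164,473.50):
Base rate for 5223.85.45 is 4.5% + ¥3.44/kg.
Duty = ¥164,473.50 × 4.5% + 1,425 × ¥3.44 = ¥12,303.31.
Line 2 (9793.75.53, Bralovia, 2,763 liters, ¥476,866.17):
Base rate for 9793.75.53 is ¥4.19/liter.
Origin Bralovia qualifies under the Lorica–Bralovia agreement and 9793.75.53 is covered: preferential rate Free applies instead.
The additional-duty order on 9793.75.53 targets Ileth, not Bralovia; it does not apply.
Duty = ¥476,866.17 × 0% = ¥0.00.
Line 3 (6152.28.91, Casar, 601 kg, ¥72,059.90):
Base rate for 6152.28.91 is 28.5%.
Duty = ¥72,059.90 × 28.5% = ¥20,537.07.
Total = ¥12,303.31 + ¥0.00 + ¥20,537.07 = ¥32,840.38.

¥32,840.38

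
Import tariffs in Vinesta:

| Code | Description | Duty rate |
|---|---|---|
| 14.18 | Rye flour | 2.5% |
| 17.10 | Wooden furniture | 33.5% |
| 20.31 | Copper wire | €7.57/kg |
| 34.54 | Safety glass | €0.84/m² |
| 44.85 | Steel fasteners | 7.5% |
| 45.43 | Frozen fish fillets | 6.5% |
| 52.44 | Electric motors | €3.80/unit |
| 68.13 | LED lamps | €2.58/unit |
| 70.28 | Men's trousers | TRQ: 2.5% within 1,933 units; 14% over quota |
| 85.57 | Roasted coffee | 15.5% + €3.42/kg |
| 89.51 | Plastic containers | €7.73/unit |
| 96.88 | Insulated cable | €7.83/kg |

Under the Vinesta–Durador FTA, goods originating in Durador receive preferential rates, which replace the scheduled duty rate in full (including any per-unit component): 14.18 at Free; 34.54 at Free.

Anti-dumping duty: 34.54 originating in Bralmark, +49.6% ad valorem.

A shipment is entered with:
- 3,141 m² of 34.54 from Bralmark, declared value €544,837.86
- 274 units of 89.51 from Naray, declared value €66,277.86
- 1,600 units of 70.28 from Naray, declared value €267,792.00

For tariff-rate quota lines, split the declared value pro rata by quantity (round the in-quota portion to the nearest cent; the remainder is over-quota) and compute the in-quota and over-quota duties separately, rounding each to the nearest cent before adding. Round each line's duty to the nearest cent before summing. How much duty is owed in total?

Line 1 (34.54, Bralmark, 3,141 m², €544,837.86):
Base rate for 34.54 is €0.84/m².
34.54 has an FTA preferential rate, but origin Bralmark is not Durador; base rate stands.
Additional duty on 34.54 from Bralmark: +49.6% ad valorem. Applied ad valorem rate = 49.6%.
Duty = €544,837.86 × 49.6% + 3,141 × €0.84 = €272,878.02.
Line 2 (89.51, Naray, 274 units, €66,277.86):
Base rate for 89.51 is €7.73/unit.
Duty = 274 × €7.73 = €2,118.02.
Line 3 (70.28, Naray, 1,600 units, €267,792.00):
Code 70.28 is under a tariff-rate quota (threshold 1,933 units). Quantity 1,600 units is within the quota, so the in-quota rate 2.5% applies to the full value.
Duty = €267,792.00 × 2.5% = €6,694.80.
Total = €272,878.02 + €2,118.02 + €6,694.80 = €281,690.84.

€281,690.84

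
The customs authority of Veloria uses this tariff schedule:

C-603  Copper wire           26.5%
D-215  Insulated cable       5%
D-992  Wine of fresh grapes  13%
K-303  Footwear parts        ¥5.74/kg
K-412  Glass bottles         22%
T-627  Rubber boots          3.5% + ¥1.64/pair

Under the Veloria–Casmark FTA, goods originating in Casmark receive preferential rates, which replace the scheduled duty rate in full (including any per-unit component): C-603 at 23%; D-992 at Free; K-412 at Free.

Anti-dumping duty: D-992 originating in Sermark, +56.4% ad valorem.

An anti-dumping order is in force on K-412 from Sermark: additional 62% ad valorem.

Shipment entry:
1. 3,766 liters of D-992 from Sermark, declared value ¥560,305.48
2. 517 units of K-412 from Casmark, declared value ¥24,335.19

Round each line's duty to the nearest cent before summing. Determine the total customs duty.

Line 1 (D-992, Sermark, 3,766 liters, ¥560,305.48):
Base rate for D-992 is 13%.
D-992 has an FTA preferential rate, but origin Sermark is not Casmark; base rate stands.
Additional duty on D-992 from Sermark: +56.4%. Applied ad valorem rate: 13% + 56.4% = 69.4%.
Duty = ¥560,305.48 × 69.4% = ¥388,852.00.
Line 2 (K-412, Casmark, 517 units, ¥24,335.19):
Base rate for K-412 is 22%.
Origin Casmark qualifies under the Veloria–Casmark agreement and K-412 is covered: preferential rate Free applies instead.
The additional-duty order on K-412 targets Sermark, not Casmark; it does not apply.
Duty = ¥24,335.19 × 0% = ¥0.00.
Total = ¥388,852.00 + ¥0.00 = ¥388,852.00.

¥388,852.00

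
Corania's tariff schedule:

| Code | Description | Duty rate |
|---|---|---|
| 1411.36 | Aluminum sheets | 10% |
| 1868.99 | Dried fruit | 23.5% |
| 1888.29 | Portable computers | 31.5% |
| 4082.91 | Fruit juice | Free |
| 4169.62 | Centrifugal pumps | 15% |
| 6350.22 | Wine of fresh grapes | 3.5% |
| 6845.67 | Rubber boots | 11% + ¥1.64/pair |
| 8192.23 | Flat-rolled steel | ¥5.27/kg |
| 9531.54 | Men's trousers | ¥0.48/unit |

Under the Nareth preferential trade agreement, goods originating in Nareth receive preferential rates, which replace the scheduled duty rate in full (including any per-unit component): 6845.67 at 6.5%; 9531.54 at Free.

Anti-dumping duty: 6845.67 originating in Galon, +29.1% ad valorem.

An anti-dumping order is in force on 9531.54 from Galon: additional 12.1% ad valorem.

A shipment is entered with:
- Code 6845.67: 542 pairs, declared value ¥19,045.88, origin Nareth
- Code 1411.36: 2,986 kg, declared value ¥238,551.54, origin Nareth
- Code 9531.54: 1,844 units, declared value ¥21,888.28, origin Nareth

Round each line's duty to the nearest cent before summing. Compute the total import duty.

¥25,093.13

Line 1 (6845.67, Nareth, 542 pairs, ¥19,045.88):
Base rate for 6845.67 is 11% + ¥1.64/pair.
Origin Nareth qualifies under the Corania–Nareth agreement and 6845.67 is covered: preferential rate 6.5% applies instead.
The additional-duty order on 6845.67 targets Galon, not Nareth; it does not apply.
Duty = ¥19,045.88 × 6.5% = ¥1,237.98.
Line 2 (1411.36, Nareth, 2,986 kg, ¥238,551.54):
Base rate for 1411.36 is 10%.
Origin Nareth is the FTA partner but 1411.36 is not on the preference list; base rate stands.
Duty = ¥238,551.54 × 10% = ¥23,855.15.
Line 3 (9531.54, Nareth, 1,844 units, ¥21,888.28):
Base rate for 9531.54 is ¥0.48/unit.
Origin Nareth qualifies under the Corania–Nareth agreement and 9531.54 is covered: preferential rate Free applies instead.
The additional-duty order on 9531.54 targets Galon, not Nareth; it does not apply.
Duty = ¥21,888.28 × 0% = ¥0.00.
Total = ¥1,237.98 + ¥23,855.15 + ¥0.00 = ¥25,093.13.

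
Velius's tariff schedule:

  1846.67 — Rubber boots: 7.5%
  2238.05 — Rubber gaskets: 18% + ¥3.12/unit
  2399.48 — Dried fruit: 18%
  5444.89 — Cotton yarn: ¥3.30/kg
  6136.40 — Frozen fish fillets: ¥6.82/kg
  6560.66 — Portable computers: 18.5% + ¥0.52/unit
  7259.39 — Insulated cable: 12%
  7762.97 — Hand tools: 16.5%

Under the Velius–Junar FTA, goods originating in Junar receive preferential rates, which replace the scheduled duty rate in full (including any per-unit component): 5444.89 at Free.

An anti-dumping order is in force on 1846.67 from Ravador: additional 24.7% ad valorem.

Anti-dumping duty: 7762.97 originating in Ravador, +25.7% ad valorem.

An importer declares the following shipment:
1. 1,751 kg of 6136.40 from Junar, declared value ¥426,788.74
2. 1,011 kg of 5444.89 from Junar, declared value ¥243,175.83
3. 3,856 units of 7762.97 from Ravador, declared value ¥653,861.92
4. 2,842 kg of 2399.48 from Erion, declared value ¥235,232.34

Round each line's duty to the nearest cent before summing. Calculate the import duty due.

¥330,213.37

Line 1 (6136.40, Junar, 1,751 kg, ¥426,788.74):
Base rate for 6136.40 is ¥6.82/kg.
Origin Junar is the FTA partner but 6136.40 is not on the preference list; base rate stands.
Duty = 1,751 × ¥6.82 = ¥11,941.82.
Line 2 (5444.89, Junar, 1,011 kg, ¥243,175.83):
Base rate for 5444.89 is ¥3.30/kg.
Origin Junar qualifies under the Velius–Junar agreement and 5444.89 is covered: preferential rate Free applies instead.
Duty = ¥243,175.83 × 0% = ¥0.00.
Line 3 (7762.97, Ravador, 3,856 units, ¥653,861.92):
Base rate for 7762.97 is 16.5%.
Additional duty on 7762.97 from Ravador: +25.7%. Applied ad valorem rate: 16.5% + 25.7% = 42.2%.
Duty = ¥653,861.92 × 42.2% = ¥275,929.73.
Line 4 (2399.48, Erion, 2,842 kg, ¥235,232.34):
Base rate for 2399.48 is 18%.
Duty = ¥235,232.34 × 18% = ¥42,341.82.
Total = ¥11,941.82 + ¥0.00 + ¥275,929.73 + ¥42,341.82 = ¥330,213.37.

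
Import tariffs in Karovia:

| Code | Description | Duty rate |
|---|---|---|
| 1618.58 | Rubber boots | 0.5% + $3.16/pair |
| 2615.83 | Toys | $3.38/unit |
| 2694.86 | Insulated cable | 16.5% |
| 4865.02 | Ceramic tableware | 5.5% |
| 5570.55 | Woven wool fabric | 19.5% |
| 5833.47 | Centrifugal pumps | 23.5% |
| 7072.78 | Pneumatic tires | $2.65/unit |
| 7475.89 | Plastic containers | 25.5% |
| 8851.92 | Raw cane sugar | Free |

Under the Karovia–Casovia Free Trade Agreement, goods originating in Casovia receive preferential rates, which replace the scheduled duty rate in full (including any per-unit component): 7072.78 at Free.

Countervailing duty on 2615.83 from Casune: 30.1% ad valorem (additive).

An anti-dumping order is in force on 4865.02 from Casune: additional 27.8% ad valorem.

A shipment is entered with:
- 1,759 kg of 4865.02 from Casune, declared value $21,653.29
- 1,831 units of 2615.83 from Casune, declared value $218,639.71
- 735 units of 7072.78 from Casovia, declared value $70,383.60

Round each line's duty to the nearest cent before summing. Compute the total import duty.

$79,209.88

Line 1 (4865.02, Casune, 1,759 kg, $21,653.29):
Base rate for 4865.02 is 5.5%.
Additional duty on 4865.02 from Casune: +27.8%. Applied ad valorem rate: 5.5% + 27.8% = 33.3%.
Duty = $21,653.29 × 33.3% = $7,210.55.
Line 2 (2615.83, Casune, 1,831 units, $218,639.71):
Base rate for 2615.83 is $3.38/unit.
Additional duty on 2615.83 from Casune: +30.1% ad valorem. Applied ad valorem rate = 30.1%.
Duty = $218,639.71 × 30.1% + 1,831 × $3.38 = $71,999.33.
Line 3 (7072.78, Casovia, 735 units, $70,383.60):
Base rate for 7072.78 is $2.65/unit.
Origin Casovia qualifies under the Karovia–Casovia agreement and 7072.78 is covered: preferential rate Free applies instead.
Duty = $70,383.60 × 0% = $0.00.
Total = $7,210.55 + $71,999.33 + $0.00 = $79,209.88.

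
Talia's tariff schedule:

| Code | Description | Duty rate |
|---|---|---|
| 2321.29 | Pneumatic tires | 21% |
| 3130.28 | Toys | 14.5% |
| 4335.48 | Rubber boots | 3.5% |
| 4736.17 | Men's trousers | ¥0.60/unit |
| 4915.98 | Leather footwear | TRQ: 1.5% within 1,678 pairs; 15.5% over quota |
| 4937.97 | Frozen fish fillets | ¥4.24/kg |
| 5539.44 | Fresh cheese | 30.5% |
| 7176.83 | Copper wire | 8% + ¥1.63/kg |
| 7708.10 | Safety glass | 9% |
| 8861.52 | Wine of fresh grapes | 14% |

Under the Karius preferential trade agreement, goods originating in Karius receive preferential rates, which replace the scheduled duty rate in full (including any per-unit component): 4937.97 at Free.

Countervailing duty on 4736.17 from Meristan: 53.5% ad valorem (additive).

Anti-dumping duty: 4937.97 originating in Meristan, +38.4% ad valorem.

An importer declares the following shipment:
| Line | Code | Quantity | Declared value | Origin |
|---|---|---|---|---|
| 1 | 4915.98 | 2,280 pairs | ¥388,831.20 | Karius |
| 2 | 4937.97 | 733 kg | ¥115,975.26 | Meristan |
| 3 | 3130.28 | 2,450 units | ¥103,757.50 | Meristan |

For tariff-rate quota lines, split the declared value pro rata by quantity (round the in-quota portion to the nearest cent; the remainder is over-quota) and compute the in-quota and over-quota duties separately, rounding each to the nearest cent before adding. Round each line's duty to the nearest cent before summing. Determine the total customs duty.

Line 1 (4915.98, Karius, 2,280 pairs, ¥388,831.20):
Code 4915.98 is under a tariff-rate quota (threshold 1,678 pairs). In-quota: 1,678 pairs at 1.5%; over-quota: 602 pairs at 15.5%.
Pro-rata value split: in-quota = ¥388,831.20 × 1,678/2,280 = ¥286,166.12; over-quota = ¥388,831.20 − ¥286,166.12 = ¥102,665.08.
In-quota duty = ¥286,166.12 × 1.5% = ¥4,292.49. Over-quota duty = ¥102,665.08 × 15.5% = ¥15,913.09.
Line duty = ¥4,292.49 + ¥15,913.09 = ¥20,205.58.
Line 2 (4937.97, Meristan, 733 kg, ¥115,975.26):
Base rate for 4937.97 is ¥4.24/kg.
4937.97 has an FTA preferential rate, but origin Meristan is not Karius; base rate stands.
Additional duty on 4937.97 from Meristan: +38.4% ad valorem. Applied ad valorem rate = 38.4%.
Duty = ¥115,975.26 × 38.4% + 733 × ¥4.24 = ¥47,642.42.
Line 3 (3130.28, Meristan, 2,450 units, ¥103,757.50):
Base rate for 3130.28 is 14.5%.
Duty = ¥103,757.50 × 14.5% = ¥15,044.84.
Total = ¥20,205.58 + ¥47,642.42 + ¥15,044.84 = ¥82,892.84.

¥82,892.84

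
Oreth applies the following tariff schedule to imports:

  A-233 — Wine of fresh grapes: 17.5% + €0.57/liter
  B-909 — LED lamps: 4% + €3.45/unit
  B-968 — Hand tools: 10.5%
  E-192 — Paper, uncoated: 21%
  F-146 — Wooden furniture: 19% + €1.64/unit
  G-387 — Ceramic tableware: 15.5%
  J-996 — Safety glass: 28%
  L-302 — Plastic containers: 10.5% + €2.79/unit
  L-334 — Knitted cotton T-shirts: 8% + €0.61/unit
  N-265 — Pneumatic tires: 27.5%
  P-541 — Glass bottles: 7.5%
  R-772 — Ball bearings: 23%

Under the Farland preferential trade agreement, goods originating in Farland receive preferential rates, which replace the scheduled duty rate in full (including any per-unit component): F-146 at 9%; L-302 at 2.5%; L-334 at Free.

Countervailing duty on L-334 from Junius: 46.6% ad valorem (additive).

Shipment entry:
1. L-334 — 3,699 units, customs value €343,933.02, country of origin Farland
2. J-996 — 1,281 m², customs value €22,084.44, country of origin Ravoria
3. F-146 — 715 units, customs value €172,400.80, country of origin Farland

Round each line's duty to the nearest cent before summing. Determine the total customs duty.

Line 1 (L-334, Farland, 3,699 units, €343,933.02):
Base rate for L-334 is 8% + €0.61/unit.
Origin Farland qualifies under the Oreth–Farland agreement and L-334 is covered: preferential rate Free applies instead.
The additional-duty order on L-334 targets Junius, not Farland; it does not apply.
Duty = €343,933.02 × 0% = €0.00.
Line 2 (J-996, Ravoria, 1,281 m², €22,084.44):
Base rate for J-996 is 28%.
Duty = €22,084.44 × 28% = €6,183.64.
Line 3 (F-146, Farland, 715 units, €172,400.80):
Base rate for F-146 is 19% + €1.64/unit.
Origin Farland qualifies under the Oreth–Farland agreement and F-146 is covered: preferential rate 9% applies instead.
Duty = €172,400.80 × 9% = €15,516.07.
Total = €0.00 + €6,183.64 + €15,516.07 = €21,699.71.

€21,699.71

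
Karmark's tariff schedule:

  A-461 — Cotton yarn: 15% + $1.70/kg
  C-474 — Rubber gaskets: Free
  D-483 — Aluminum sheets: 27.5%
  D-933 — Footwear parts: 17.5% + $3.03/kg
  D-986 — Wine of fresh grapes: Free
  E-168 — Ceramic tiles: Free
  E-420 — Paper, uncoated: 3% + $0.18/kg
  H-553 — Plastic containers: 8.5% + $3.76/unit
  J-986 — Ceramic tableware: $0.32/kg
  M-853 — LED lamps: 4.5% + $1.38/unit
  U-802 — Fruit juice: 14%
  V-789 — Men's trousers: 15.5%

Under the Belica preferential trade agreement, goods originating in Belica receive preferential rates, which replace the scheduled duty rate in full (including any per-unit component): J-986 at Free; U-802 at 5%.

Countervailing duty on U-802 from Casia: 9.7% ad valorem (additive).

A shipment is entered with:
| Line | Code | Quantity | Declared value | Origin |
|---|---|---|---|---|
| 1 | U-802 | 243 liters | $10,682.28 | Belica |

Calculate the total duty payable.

$534.11

Line 1 (U-802, Belica, 243 liters, $10,682.28):
Base rate for U-802 is 14%.
Origin Belica qualifies under the Karmark–Belica agreement and U-802 is covered: preferential rate 5% applies instead.
The additional-duty order on U-802 targets Casia, not Belica; it does not apply.
Duty = $10,682.28 × 5% = $534.11.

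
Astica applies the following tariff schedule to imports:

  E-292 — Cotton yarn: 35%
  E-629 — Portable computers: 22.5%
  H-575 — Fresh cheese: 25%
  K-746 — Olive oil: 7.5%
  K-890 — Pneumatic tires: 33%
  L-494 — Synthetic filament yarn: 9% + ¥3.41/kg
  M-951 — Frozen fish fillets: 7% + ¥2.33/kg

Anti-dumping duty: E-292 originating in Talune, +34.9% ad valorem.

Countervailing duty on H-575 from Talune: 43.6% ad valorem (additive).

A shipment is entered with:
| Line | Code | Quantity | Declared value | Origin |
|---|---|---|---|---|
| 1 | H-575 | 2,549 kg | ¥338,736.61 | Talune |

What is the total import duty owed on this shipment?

¥232,373.31

Line 1 (H-575, Talune, 2,549 kg, ¥338,736.61):
Base rate for H-575 is 25%.
Additional duty on H-575 from Talune: +43.6%. Applied ad valorem rate: 25% + 43.6% = 68.6%.
Duty = ¥338,736.61 × 68.6% = ¥232,373.31.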